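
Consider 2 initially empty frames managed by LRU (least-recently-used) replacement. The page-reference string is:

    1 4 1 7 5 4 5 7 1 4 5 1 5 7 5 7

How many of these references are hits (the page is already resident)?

1 -> fault, frames [1]
4 -> fault, frames [1, 4]
1 -> hit
7 -> fault, evict 4, frames [1, 7]
5 -> fault, evict 1, frames [7, 5]
4 -> fault, evict 7, frames [5, 4]
5 -> hit
7 -> fault, evict 4, frames [5, 7]
1 -> fault, evict 5, frames [7, 1]
4 -> fault, evict 7, frames [1, 4]
5 -> fault, evict 1, frames [4, 5]
1 -> fault, evict 4, frames [5, 1]
5 -> hit
7 -> fault, evict 1, frames [5, 7]
5 -> hit
7 -> hit
Hits: 5.

5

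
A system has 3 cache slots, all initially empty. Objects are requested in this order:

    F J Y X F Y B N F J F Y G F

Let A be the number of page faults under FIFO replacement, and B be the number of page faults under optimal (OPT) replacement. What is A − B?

Under FIFO: F F F F F . F F . F F F F . → 11 faults.
Under OPT: F F F F . . F F . F . . F . → 8 faults.
A − B = 11 − 8 = 3.

3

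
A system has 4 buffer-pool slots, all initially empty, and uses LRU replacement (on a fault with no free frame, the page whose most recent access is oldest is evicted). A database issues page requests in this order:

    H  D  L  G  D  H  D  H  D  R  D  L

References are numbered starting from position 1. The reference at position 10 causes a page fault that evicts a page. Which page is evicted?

L

pos 1: H → miss, frames {H}
pos 2: D → miss, frames {H,D}
pos 3: L → miss, frames {H,D,L}
pos 4: G → miss, frames {H,D,L,G}
pos 5: D → hit
pos 6: H → hit
pos 7: D → hit
pos 8: H → hit
pos 9: D → hit
pos 10: R → miss, evict L, frames {G,H,D,R}
At position 10, page L is evicted.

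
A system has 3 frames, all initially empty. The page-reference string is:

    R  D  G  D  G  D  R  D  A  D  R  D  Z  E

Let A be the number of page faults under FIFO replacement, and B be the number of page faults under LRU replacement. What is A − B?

Under FIFO: F F F . . . . . F . F F F F → 8 faults.
Under LRU: F F F . . . . . F . . . F F → 6 faults.
A − B = 8 − 6 = 2.

2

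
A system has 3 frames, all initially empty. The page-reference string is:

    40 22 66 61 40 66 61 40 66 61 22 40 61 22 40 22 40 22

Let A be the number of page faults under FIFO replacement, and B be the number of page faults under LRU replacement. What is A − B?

Under FIFO: F F F F F . . . . . F . . . . . . . → 6 faults.
Under LRU: F F F F F . . . . . F F . . . . . . → 7 faults.
A − B = 6 − 7 = -1.

-1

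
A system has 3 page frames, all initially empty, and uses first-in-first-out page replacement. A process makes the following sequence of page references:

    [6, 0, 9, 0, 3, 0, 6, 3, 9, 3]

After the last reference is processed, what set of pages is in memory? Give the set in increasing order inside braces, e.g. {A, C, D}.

{3, 6, 9}

6: fault, frames (6)
0: fault, frames (6 0)
9: fault, frames (6 0 9)
0: hit
3: fault, evict 6, frames (0 9 3)
0: hit
6: fault, evict 0, frames (9 3 6)
3: hit
9: hit
3: hit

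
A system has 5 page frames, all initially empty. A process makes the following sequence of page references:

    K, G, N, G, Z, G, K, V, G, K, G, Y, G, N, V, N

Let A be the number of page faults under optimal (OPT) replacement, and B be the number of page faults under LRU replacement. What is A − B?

-1

Under OPT: F F F . F . . F . . . F . . . . → 6 faults.
Under LRU: F F F . F . . F . . . F . F . . → 7 faults.
A − B = 6 − 7 = -1.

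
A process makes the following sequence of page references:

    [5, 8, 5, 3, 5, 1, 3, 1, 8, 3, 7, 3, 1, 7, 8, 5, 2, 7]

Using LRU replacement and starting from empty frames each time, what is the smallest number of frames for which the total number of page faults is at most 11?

f=1: 18 faults
f=2: 14 faults
f=3: 11 faults
f=4: 7 faults
f=5: 6 faults
f=6: 6 faults
Smallest f with faults ≤ 11 is 3.

3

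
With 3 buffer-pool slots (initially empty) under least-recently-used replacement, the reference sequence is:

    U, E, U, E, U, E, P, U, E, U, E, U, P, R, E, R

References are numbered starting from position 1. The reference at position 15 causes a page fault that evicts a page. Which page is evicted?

U

pos 1: U -> fault, frames {U}
pos 2: E -> fault, frames {U,E}
pos 3: U -> hit
pos 4: E -> hit
pos 5: U -> hit
pos 6: E -> hit
pos 7: P -> fault, frames {U,E,P}
pos 8: U -> hit
pos 9: E -> hit
pos 10: U -> hit
pos 11: E -> hit
pos 12: U -> hit
pos 13: P -> hit
pos 14: R -> fault, evict E, frames {U,P,R}
pos 15: E -> fault, evict U, frames {P,R,E}
At position 15, page U is evicted.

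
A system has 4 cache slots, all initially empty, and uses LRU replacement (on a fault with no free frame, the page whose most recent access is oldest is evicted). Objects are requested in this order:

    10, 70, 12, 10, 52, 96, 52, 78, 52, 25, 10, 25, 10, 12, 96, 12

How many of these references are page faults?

10

10: miss, frames {10}
70: miss, frames {10,70}
12: miss, frames {10,70,12}
10: hit
52: miss, frames {70,12,10,52}
96: miss, evict 70, frames {12,10,52,96}
52: hit
78: miss, evict 12, frames {10,96,52,78}
52: hit
25: miss, evict 10, frames {96,78,52,25}
10: miss, evict 96, frames {78,52,25,10}
25: hit
10: hit
12: miss, evict 78, frames {52,25,10,12}
96: miss, evict 52, frames {25,10,12,96}
12: hit
Page faults: 10.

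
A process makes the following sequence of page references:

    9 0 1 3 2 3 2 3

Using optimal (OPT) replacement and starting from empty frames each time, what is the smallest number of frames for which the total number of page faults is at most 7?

f=1: 8 faults
f=2: 5 faults
f=3: 5 faults
f=4: 5 faults
f=5: 5 faults
Smallest f with faults ≤ 7 is 2.

2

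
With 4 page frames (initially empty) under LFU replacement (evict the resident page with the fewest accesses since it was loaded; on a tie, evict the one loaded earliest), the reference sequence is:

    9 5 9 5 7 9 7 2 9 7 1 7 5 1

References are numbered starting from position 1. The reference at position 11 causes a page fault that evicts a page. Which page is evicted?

2

pos 1: 9 → miss, frames [9]
pos 2: 5 → miss, frames [9, 5]
pos 3: 9 → hit
pos 4: 5 → hit
pos 5: 7 → miss, frames [9, 5, 7]
pos 6: 9 → hit
pos 7: 7 → hit
pos 8: 2 → miss, frames [9, 5, 7, 2]
pos 9: 9 → hit
pos 10: 7 → hit
pos 11: 1 → miss, evict 2, frames [9, 5, 7, 1]
At position 11, page 2 is evicted.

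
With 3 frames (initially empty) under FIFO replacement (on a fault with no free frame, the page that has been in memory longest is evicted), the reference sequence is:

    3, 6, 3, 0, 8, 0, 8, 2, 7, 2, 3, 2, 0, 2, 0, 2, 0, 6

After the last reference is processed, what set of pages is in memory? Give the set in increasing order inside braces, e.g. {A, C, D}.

3 → miss, frames (3)
6 → miss, frames (3 6)
3 → hit
0 → miss, frames (3 6 0)
8 → miss, evict 3, frames (6 0 8)
0 → hit
8 → hit
2 → miss, evict 6, frames (0 8 2)
7 → miss, evict 0, frames (8 2 7)
2 → hit
3 → miss, evict 8, frames (2 7 3)
2 → hit
0 → miss, evict 2, frames (7 3 0)
2 → miss, evict 7, frames (3 0 2)
0 → hit
2 → hit
0 → hit
6 → miss, evict 3, frames (0 2 6)

{0, 2, 6}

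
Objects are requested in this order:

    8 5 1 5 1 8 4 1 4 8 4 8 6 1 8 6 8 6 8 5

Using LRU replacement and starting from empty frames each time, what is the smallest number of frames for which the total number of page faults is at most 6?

f=1: 20 faults
f=2: 12 faults
f=3: 7 faults
f=4: 6 faults
f=5: 5 faults
Smallest f with faults ≤ 6 is 4.

4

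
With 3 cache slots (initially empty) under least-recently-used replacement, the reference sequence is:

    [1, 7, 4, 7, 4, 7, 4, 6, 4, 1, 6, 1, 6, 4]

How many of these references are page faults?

5

1 → fault, frames (1)
7 → fault, frames (1 7)
4 → fault, frames (1 7 4)
7 → hit
4 → hit
7 → hit
4 → hit
6 → fault, evict 1, frames (7 4 6)
4 → hit
1 → fault, evict 7, frames (6 4 1)
6 → hit
1 → hit
6 → hit
4 → hit
Page faults: 5.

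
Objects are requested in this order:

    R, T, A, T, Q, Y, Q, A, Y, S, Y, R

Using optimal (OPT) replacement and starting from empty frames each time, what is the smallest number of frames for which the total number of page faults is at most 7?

3

f=1: 12 faults
f=2: 8 faults
f=3: 7 faults
f=4: 6 faults
f=5: 6 faults
f=6: 6 faults
Smallest f with faults ≤ 7 is 3.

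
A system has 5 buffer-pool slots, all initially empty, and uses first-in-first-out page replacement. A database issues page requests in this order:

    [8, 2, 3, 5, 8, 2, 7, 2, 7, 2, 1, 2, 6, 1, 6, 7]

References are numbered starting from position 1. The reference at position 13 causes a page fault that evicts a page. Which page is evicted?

2

pos 1: 8: fault, frames {8}
pos 2: 2: fault, frames {8,2}
pos 3: 3: fault, frames {8,2,3}
pos 4: 5: fault, frames {8,2,3,5}
pos 5: 8: hit
pos 6: 2: hit
pos 7: 7: fault, frames {8,2,3,5,7}
pos 8: 2: hit
pos 9: 7: hit
pos 10: 2: hit
pos 11: 1: fault, evict 8, frames {2,3,5,7,1}
pos 12: 2: hit
pos 13: 6: fault, evict 2, frames {3,5,7,1,6}
At position 13, page 2 is evicted.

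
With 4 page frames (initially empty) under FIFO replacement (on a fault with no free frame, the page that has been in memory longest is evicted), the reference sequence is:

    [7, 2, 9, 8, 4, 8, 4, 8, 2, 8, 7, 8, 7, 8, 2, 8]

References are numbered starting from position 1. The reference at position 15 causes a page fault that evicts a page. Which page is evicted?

9

pos 1: 7 → miss, frames {7}
pos 2: 2 → miss, frames {7,2}
pos 3: 9 → miss, frames {7,2,9}
pos 4: 8 → miss, frames {7,2,9,8}
pos 5: 4 → miss, evict 7, frames {2,9,8,4}
pos 6: 8 → hit
pos 7: 4 → hit
pos 8: 8 → hit
pos 9: 2 → hit
pos 10: 8 → hit
pos 11: 7 → miss, evict 2, frames {9,8,4,7}
pos 12: 8 → hit
pos 13: 7 → hit
pos 14: 8 → hit
pos 15: 2 → miss, evict 9, frames {8,4,7,2}
At position 15, page 9 is evicted.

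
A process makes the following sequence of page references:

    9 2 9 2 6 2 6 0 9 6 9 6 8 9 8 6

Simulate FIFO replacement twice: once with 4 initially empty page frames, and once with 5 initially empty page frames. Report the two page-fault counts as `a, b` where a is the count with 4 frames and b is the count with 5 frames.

4 frames: F F . . F . . F . . . . F F . . → 6 faults.
5 frames: F F . . F . . F . . . . F . . . → 5 faults.
5 < 6: adding a frame reduced faults, as is typical.

6, 5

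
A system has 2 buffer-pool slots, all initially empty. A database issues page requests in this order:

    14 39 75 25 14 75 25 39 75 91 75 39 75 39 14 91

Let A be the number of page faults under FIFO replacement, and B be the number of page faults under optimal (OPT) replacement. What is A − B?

4

Under FIFO: F F F F F F F F F F . F F . F F → 14 faults.
Under OPT: F F F F . F . F . F . F . . F F → 10 faults.
A − B = 14 − 10 = 4.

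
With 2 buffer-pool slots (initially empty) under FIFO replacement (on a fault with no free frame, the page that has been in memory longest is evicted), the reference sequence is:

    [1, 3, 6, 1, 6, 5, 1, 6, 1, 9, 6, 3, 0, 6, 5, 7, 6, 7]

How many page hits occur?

1 -> miss, frames {1}
3 -> miss, frames {1,3}
6 -> miss, evict 1, frames {3,6}
1 -> miss, evict 3, frames {6,1}
6 -> hit
5 -> miss, evict 6, frames {1,5}
1 -> hit
6 -> miss, evict 1, frames {5,6}
1 -> miss, evict 5, frames {6,1}
9 -> miss, evict 6, frames {1,9}
6 -> miss, evict 1, frames {9,6}
3 -> miss, evict 9, frames {6,3}
0 -> miss, evict 6, frames {3,0}
6 -> miss, evict 3, frames {0,6}
5 -> miss, evict 0, frames {6,5}
7 -> miss, evict 6, frames {5,7}
6 -> miss, evict 5, frames {7,6}
7 -> hit
Hits: 3.

3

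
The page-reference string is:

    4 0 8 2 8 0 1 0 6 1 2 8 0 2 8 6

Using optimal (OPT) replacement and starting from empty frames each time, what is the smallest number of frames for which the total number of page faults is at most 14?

f=1: 16 faults
f=2: 12 faults
f=3: 9 faults
f=4: 7 faults
f=5: 6 faults
f=6: 6 faults
Smallest f with faults ≤ 14 is 2.

2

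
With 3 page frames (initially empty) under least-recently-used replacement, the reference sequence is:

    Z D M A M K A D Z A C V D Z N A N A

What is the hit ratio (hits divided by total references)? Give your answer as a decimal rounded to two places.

Z -> fault, frames (Z)
D -> fault, frames (Z D)
M -> fault, frames (Z D M)
A -> fault, evict Z, frames (D M A)
M -> hit
K -> fault, evict D, frames (A M K)
A -> hit
D -> fault, evict M, frames (K A D)
Z -> fault, evict K, frames (A D Z)
A -> hit
C -> fault, evict D, frames (Z A C)
V -> fault, evict Z, frames (A C V)
D -> fault, evict A, frames (C V D)
Z -> fault, evict C, frames (V D Z)
N -> fault, evict V, frames (D Z N)
A -> fault, evict D, frames (Z N A)
N -> hit
A -> hit
Hits: 5 of 18 references → 5/18 = 0.2778.

0.28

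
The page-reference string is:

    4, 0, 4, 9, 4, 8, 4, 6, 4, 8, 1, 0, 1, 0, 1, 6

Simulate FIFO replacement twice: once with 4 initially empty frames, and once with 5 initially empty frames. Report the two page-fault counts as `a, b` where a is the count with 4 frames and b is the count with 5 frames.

8, 6

4 frames: F F . F . F . F F . F F . . . . → 8 faults.
5 frames: F F . F . F . F . . F . . . . . → 6 faults.
6 < 8: adding a frame reduced faults, as is typical.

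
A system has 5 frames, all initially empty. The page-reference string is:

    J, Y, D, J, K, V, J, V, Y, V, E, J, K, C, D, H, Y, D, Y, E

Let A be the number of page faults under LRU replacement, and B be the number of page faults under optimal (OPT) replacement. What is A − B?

3

Under LRU: F F F . F F . . . . F . . F F F F . . F → 11 faults.
Under OPT: F F F . F F . . . . F . . F . F . . . . → 8 faults.
A − B = 11 − 8 = 3.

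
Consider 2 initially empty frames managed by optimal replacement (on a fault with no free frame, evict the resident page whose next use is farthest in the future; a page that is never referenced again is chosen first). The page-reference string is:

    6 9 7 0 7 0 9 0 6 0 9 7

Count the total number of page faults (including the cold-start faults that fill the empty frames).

8

6: miss, frames (6)
9: miss, frames (6 9)
7: miss, evict 6, frames (9 7)
0: miss, evict 9, frames (7 0)
7: hit
0: hit
9: miss, evict 7, frames (0 9)
0: hit
6: miss, evict 9, frames (0 6)
0: hit
9: miss, evict 6, frames (0 9)
7: miss, evict 9, frames (0 7)
Page faults: 8.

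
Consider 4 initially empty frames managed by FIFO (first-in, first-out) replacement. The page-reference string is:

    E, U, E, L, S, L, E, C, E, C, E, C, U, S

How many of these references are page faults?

E: miss, frames {E}
U: miss, frames {E,U}
E: hit
L: miss, frames {E,U,L}
S: miss, frames {E,U,L,S}
L: hit
E: hit
C: miss, evict E, frames {U,L,S,C}
E: miss, evict U, frames {L,S,C,E}
C: hit
E: hit
C: hit
U: miss, evict L, frames {S,C,E,U}
S: hit
Page faults: 7.

7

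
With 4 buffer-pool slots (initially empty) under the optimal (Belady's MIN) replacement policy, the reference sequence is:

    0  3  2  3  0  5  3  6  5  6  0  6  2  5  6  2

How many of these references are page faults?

5

0 -> miss, frames {0}
3 -> miss, frames {0,3}
2 -> miss, frames {0,3,2}
3 -> hit
0 -> hit
5 -> miss, frames {0,3,2,5}
3 -> hit
6 -> miss, evict 3, frames {0,2,5,6}
5 -> hit
6 -> hit
0 -> hit
6 -> hit
2 -> hit
5 -> hit
6 -> hit
2 -> hit
Page faults: 5.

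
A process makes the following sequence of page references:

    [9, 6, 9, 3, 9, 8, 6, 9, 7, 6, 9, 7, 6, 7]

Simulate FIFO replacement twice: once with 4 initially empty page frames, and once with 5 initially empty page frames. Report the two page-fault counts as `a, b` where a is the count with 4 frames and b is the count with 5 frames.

4 frames: F F . F . F . . F . F . F . → 7 faults.
5 frames: F F . F . F . . F . . . . . → 5 faults.
5 < 7: adding a frame reduced faults, as is typical.

7, 5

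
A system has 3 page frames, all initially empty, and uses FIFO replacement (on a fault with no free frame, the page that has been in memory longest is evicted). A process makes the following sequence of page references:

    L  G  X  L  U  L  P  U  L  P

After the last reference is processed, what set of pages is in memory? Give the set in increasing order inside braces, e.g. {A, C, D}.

{L, P, U}

L -> fault, frames {L}
G -> fault, frames {L,G}
X -> fault, frames {L,G,X}
L -> hit
U -> fault, evict L, frames {G,X,U}
L -> fault, evict G, frames {X,U,L}
P -> fault, evict X, frames {U,L,P}
U -> hit
L -> hit
P -> hit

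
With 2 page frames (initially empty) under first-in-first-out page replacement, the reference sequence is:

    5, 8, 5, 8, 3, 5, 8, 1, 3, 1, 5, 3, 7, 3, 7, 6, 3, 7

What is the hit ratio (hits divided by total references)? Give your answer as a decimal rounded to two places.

5 → fault, frames (5)
8 → fault, frames (5 8)
5 → hit
8 → hit
3 → fault, evict 5, frames (8 3)
5 → fault, evict 8, frames (3 5)
8 → fault, evict 3, frames (5 8)
1 → fault, evict 5, frames (8 1)
3 → fault, evict 8, frames (1 3)
1 → hit
5 → fault, evict 1, frames (3 5)
3 → hit
7 → fault, evict 3, frames (5 7)
3 → fault, evict 5, frames (7 3)
7 → hit
6 → fault, evict 7, frames (3 6)
3 → hit
7 → fault, evict 3, frames (6 7)
Hits: 6 of 18 references → 6/18 = 0.3333.

0.33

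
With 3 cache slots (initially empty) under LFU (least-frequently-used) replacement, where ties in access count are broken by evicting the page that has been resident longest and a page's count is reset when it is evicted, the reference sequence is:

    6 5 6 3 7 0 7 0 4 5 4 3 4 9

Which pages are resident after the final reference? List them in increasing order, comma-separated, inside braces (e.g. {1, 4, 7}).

6 -> miss, frames [6]
5 -> miss, frames [6, 5]
6 -> hit
3 -> miss, frames [6, 5, 3]
7 -> miss, evict 5, frames [6, 3, 7]
0 -> miss, evict 3, frames [6, 7, 0]
7 -> hit
0 -> hit
4 -> miss, evict 6, frames [7, 0, 4]
5 -> miss, evict 4, frames [7, 0, 5]
4 -> miss, evict 5, frames [7, 0, 4]
3 -> miss, evict 4, frames [7, 0, 3]
4 -> miss, evict 3, frames [7, 0, 4]
9 -> miss, evict 4, frames [7, 0, 9]

{0, 7, 9}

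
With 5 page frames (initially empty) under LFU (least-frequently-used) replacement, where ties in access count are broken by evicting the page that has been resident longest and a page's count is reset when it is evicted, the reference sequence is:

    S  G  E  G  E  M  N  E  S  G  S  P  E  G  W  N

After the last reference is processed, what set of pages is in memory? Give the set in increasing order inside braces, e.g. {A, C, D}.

S -> fault, frames [S]
G -> fault, frames [S, G]
E -> fault, frames [S, G, E]
G -> hit
E -> hit
M -> fault, frames [S, G, E, M]
N -> fault, frames [S, G, E, M, N]
E -> hit
S -> hit
G -> hit
S -> hit
P -> fault, evict M, frames [S, G, E, N, P]
E -> hit
G -> hit
W -> fault, evict N, frames [S, G, E, P, W]
N -> fault, evict P, frames [S, G, E, W, N]

{E, G, N, S, W}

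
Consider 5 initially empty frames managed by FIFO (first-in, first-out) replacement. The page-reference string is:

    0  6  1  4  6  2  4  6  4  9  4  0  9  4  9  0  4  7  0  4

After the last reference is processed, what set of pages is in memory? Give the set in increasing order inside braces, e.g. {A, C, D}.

{0, 2, 4, 7, 9}

0 -> fault, frames [0]
6 -> fault, frames [0, 6]
1 -> fault, frames [0, 6, 1]
4 -> fault, frames [0, 6, 1, 4]
6 -> hit
2 -> fault, frames [0, 6, 1, 4, 2]
4 -> hit
6 -> hit
4 -> hit
9 -> fault, evict 0, frames [6, 1, 4, 2, 9]
4 -> hit
0 -> fault, evict 6, frames [1, 4, 2, 9, 0]
9 -> hit
4 -> hit
9 -> hit
0 -> hit
4 -> hit
7 -> fault, evict 1, frames [4, 2, 9, 0, 7]
0 -> hit
4 -> hit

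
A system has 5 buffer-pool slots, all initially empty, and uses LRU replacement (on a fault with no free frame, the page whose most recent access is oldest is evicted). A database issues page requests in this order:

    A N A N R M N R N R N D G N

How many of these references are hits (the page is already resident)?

A: miss, frames [A]
N: miss, frames [A, N]
A: hit
N: hit
R: miss, frames [A, N, R]
M: miss, frames [A, N, R, M]
N: hit
R: hit
N: hit
R: hit
N: hit
D: miss, frames [A, M, R, N, D]
G: miss, evict A, frames [M, R, N, D, G]
N: hit
Hits: 8.

8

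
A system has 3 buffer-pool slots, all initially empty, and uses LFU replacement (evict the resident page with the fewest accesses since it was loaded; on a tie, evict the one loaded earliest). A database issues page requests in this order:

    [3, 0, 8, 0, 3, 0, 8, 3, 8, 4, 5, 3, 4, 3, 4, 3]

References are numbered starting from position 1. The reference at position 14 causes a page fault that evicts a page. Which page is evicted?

4

pos 1: 3 → fault, frames {3}
pos 2: 0 → fault, frames {3,0}
pos 3: 8 → fault, frames {3,0,8}
pos 4: 0 → hit
pos 5: 3 → hit
pos 6: 0 → hit
pos 7: 8 → hit
pos 8: 3 → hit
pos 9: 8 → hit
pos 10: 4 → fault, evict 3, frames {0,8,4}
pos 11: 5 → fault, evict 4, frames {0,8,5}
pos 12: 3 → fault, evict 5, frames {0,8,3}
pos 13: 4 → fault, evict 3, frames {0,8,4}
pos 14: 3 → fault, evict 4, frames {0,8,3}
At position 14, page 4 is evicted.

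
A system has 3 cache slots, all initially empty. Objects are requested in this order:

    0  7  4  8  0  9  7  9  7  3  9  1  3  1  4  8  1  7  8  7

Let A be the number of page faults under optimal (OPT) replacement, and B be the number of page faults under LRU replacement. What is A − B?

-3

Under OPT: F F F F . F . . . F . F . . F . . F . . → 9 faults.
Under LRU: F F F F F F F . . F . F . . F F . F . . → 12 faults.
A − B = 9 − 12 = -3.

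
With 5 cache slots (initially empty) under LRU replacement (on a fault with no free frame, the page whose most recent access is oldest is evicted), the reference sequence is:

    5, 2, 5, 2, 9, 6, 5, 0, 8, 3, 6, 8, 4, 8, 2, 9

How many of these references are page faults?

5 -> miss, frames (5)
2 -> miss, frames (5 2)
5 -> hit
2 -> hit
9 -> miss, frames (5 2 9)
6 -> miss, frames (5 2 9 6)
5 -> hit
0 -> miss, frames (2 9 6 5 0)
8 -> miss, evict 2, frames (9 6 5 0 8)
3 -> miss, evict 9, frames (6 5 0 8 3)
6 -> hit
8 -> hit
4 -> miss, evict 5, frames (0 3 6 8 4)
8 -> hit
2 -> miss, evict 0, frames (3 6 4 8 2)
9 -> miss, evict 3, frames (6 4 8 2 9)
Page faults: 10.

10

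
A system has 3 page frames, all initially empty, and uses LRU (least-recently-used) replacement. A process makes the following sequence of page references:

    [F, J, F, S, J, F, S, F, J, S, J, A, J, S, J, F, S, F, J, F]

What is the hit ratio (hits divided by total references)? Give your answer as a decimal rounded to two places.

F → fault, frames (F)
J → fault, frames (F J)
F → hit
S → fault, frames (J F S)
J → hit
F → hit
S → hit
F → hit
J → hit
S → hit
J → hit
A → fault, evict F, frames (S J A)
J → hit
S → hit
J → hit
F → fault, evict A, frames (S J F)
S → hit
F → hit
J → hit
F → hit
Hits: 15 of 20 references → 15/20 = 0.7500.

0.75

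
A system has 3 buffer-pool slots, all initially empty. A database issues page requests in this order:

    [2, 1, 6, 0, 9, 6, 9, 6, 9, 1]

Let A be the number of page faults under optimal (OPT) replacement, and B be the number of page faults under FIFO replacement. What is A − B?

-1

Under OPT: F F F F F . . . . . → 5 faults.
Under FIFO: F F F F F . . . . F → 6 faults.
A − B = 5 − 6 = -1.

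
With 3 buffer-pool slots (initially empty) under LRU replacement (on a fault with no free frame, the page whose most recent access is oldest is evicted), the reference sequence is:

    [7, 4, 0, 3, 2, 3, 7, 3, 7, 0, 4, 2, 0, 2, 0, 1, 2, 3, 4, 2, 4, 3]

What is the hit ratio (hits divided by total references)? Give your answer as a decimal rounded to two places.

0.45

7: fault, frames [7]
4: fault, frames [7, 4]
0: fault, frames [7, 4, 0]
3: fault, evict 7, frames [4, 0, 3]
2: fault, evict 4, frames [0, 3, 2]
3: hit
7: fault, evict 0, frames [2, 3, 7]
3: hit
7: hit
0: fault, evict 2, frames [3, 7, 0]
4: fault, evict 3, frames [7, 0, 4]
2: fault, evict 7, frames [0, 4, 2]
0: hit
2: hit
0: hit
1: fault, evict 4, frames [2, 0, 1]
2: hit
3: fault, evict 0, frames [1, 2, 3]
4: fault, evict 1, frames [2, 3, 4]
2: hit
4: hit
3: hit
Hits: 10 of 22 references → 10/22 = 0.4545.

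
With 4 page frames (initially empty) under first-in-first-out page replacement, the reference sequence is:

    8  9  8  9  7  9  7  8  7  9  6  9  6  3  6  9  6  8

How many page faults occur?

8: fault, frames [8]
9: fault, frames [8, 9]
8: hit
9: hit
7: fault, frames [8, 9, 7]
9: hit
7: hit
8: hit
7: hit
9: hit
6: fault, frames [8, 9, 7, 6]
9: hit
6: hit
3: fault, evict 8, frames [9, 7, 6, 3]
6: hit
9: hit
6: hit
8: fault, evict 9, frames [7, 6, 3, 8]
Page faults: 6.

6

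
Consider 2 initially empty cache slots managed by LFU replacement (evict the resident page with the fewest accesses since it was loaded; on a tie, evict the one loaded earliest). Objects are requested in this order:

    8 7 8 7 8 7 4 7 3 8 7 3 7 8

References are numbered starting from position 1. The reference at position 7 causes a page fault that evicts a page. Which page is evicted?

pos 1: 8 → fault, frames [8]
pos 2: 7 → fault, frames [8, 7]
pos 3: 8 → hit
pos 4: 7 → hit
pos 5: 8 → hit
pos 6: 7 → hit
pos 7: 4 → fault, evict 8, frames [7, 4]
At position 7, page 8 is evicted.

8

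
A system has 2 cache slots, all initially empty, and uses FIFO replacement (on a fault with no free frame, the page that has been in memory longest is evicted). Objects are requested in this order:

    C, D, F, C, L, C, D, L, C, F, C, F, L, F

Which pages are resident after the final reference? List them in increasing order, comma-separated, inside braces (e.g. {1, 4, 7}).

C -> miss, frames (C)
D -> miss, frames (C D)
F -> miss, evict C, frames (D F)
C -> miss, evict D, frames (F C)
L -> miss, evict F, frames (C L)
C -> hit
D -> miss, evict C, frames (L D)
L -> hit
C -> miss, evict L, frames (D C)
F -> miss, evict D, frames (C F)
C -> hit
F -> hit
L -> miss, evict C, frames (F L)
F -> hit

{F, L}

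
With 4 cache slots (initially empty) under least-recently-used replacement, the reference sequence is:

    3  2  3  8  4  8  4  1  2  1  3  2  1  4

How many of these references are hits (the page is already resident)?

7

3 -> fault, frames {3}
2 -> fault, frames {3,2}
3 -> hit
8 -> fault, frames {2,3,8}
4 -> fault, frames {2,3,8,4}
8 -> hit
4 -> hit
1 -> fault, evict 2, frames {3,8,4,1}
2 -> fault, evict 3, frames {8,4,1,2}
1 -> hit
3 -> fault, evict 8, frames {4,2,1,3}
2 -> hit
1 -> hit
4 -> hit
Hits: 7.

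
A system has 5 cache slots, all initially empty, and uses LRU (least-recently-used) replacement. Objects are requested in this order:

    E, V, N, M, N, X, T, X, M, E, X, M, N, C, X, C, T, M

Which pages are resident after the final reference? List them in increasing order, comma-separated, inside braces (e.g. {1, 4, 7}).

E: fault, frames {E}
V: fault, frames {E,V}
N: fault, frames {E,V,N}
M: fault, frames {E,V,N,M}
N: hit
X: fault, frames {E,V,M,N,X}
T: fault, evict E, frames {V,M,N,X,T}
X: hit
M: hit
E: fault, evict V, frames {N,T,X,M,E}
X: hit
M: hit
N: hit
C: fault, evict T, frames {E,X,M,N,C}
X: hit
C: hit
T: fault, evict E, frames {M,N,X,C,T}
M: hit

{C, M, N, T, X}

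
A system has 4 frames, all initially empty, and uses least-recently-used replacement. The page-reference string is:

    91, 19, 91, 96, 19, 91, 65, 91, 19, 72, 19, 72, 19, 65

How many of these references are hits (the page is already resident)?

91 → fault, frames (91)
19 → fault, frames (91 19)
91 → hit
96 → fault, frames (19 91 96)
19 → hit
91 → hit
65 → fault, frames (96 19 91 65)
91 → hit
19 → hit
72 → fault, evict 96, frames (65 91 19 72)
19 → hit
72 → hit
19 → hit
65 → hit
Hits: 9.

9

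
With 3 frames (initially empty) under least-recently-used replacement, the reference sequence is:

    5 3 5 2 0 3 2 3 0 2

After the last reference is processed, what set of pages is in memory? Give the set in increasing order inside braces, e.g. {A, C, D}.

5: fault, frames (5)
3: fault, frames (5 3)
5: hit
2: fault, frames (3 5 2)
0: fault, evict 3, frames (5 2 0)
3: fault, evict 5, frames (2 0 3)
2: hit
3: hit
0: hit
2: hit

{0, 2, 3}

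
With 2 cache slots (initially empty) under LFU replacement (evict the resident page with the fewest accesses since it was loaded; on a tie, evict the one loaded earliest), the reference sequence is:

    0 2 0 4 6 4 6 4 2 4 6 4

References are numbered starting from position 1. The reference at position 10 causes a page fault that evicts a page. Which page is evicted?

2

pos 1: 0 -> miss, frames (0)
pos 2: 2 -> miss, frames (0 2)
pos 3: 0 -> hit
pos 4: 4 -> miss, evict 2, frames (0 4)
pos 5: 6 -> miss, evict 4, frames (0 6)
pos 6: 4 -> miss, evict 6, frames (0 4)
pos 7: 6 -> miss, evict 4, frames (0 6)
pos 8: 4 -> miss, evict 6, frames (0 4)
pos 9: 2 -> miss, evict 4, frames (0 2)
pos 10: 4 -> miss, evict 2, frames (0 4)
At position 10, page 2 is evicted.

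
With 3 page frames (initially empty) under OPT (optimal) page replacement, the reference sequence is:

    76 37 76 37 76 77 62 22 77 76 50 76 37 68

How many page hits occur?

76 -> fault, frames (76)
37 -> fault, frames (76 37)
76 -> hit
37 -> hit
76 -> hit
77 -> fault, frames (76 37 77)
62 -> fault, evict 37, frames (76 77 62)
22 -> fault, evict 62, frames (76 77 22)
77 -> hit
76 -> hit
50 -> fault, evict 22, frames (76 77 50)
76 -> hit
37 -> fault, evict 50, frames (76 77 37)
68 -> fault, evict 37, frames (76 77 68)
Hits: 6.

6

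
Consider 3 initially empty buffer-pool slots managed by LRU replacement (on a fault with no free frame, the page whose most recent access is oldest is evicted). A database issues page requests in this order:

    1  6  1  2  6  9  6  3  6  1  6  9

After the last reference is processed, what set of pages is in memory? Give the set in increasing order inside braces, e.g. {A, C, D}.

1 → miss, frames {1}
6 → miss, frames {1,6}
1 → hit
2 → miss, frames {6,1,2}
6 → hit
9 → miss, evict 1, frames {2,6,9}
6 → hit
3 → miss, evict 2, frames {9,6,3}
6 → hit
1 → miss, evict 9, frames {3,6,1}
6 → hit
9 → miss, evict 3, frames {1,6,9}

{1, 6, 9}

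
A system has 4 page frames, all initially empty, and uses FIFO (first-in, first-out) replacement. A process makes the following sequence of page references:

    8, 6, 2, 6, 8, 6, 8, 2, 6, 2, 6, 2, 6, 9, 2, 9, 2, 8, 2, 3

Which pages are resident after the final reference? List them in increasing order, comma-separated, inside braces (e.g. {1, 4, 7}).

{2, 3, 6, 9}

8: fault, frames {8}
6: fault, frames {8,6}
2: fault, frames {8,6,2}
6: hit
8: hit
6: hit
8: hit
2: hit
6: hit
2: hit
6: hit
2: hit
6: hit
9: fault, frames {8,6,2,9}
2: hit
9: hit
2: hit
8: hit
2: hit
3: fault, evict 8, frames {6,2,9,3}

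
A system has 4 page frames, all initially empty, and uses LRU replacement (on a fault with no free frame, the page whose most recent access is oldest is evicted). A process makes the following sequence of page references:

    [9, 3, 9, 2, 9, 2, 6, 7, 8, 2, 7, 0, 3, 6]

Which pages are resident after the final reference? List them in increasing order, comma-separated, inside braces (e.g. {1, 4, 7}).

9 → fault, frames [9]
3 → fault, frames [9, 3]
9 → hit
2 → fault, frames [3, 9, 2]
9 → hit
2 → hit
6 → fault, frames [3, 9, 2, 6]
7 → fault, evict 3, frames [9, 2, 6, 7]
8 → fault, evict 9, frames [2, 6, 7, 8]
2 → hit
7 → hit
0 → fault, evict 6, frames [8, 2, 7, 0]
3 → fault, evict 8, frames [2, 7, 0, 3]
6 → fault, evict 2, frames [7, 0, 3, 6]

{0, 3, 6, 7}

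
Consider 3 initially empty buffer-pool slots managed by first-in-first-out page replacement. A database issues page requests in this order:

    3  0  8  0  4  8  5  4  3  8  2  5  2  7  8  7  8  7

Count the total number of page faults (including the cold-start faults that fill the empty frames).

11

3 -> fault, frames {3}
0 -> fault, frames {3,0}
8 -> fault, frames {3,0,8}
0 -> hit
4 -> fault, evict 3, frames {0,8,4}
8 -> hit
5 -> fault, evict 0, frames {8,4,5}
4 -> hit
3 -> fault, evict 8, frames {4,5,3}
8 -> fault, evict 4, frames {5,3,8}
2 -> fault, evict 5, frames {3,8,2}
5 -> fault, evict 3, frames {8,2,5}
2 -> hit
7 -> fault, evict 8, frames {2,5,7}
8 -> fault, evict 2, frames {5,7,8}
7 -> hit
8 -> hit
7 -> hit
Page faults: 11.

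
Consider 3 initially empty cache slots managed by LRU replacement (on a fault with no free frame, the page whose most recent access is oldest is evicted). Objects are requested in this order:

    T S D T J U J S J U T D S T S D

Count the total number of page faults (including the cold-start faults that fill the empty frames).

T: fault, frames (T)
S: fault, frames (T S)
D: fault, frames (T S D)
T: hit
J: fault, evict S, frames (D T J)
U: fault, evict D, frames (T J U)
J: hit
S: fault, evict T, frames (U J S)
J: hit
U: hit
T: fault, evict S, frames (J U T)
D: fault, evict J, frames (U T D)
S: fault, evict U, frames (T D S)
T: hit
S: hit
D: hit
Page faults: 9.

9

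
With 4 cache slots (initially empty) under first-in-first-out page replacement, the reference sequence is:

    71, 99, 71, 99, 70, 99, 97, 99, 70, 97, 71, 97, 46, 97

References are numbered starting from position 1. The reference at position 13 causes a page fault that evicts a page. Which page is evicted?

pos 1: 71: fault, frames (71)
pos 2: 99: fault, frames (71 99)
pos 3: 71: hit
pos 4: 99: hit
pos 5: 70: fault, frames (71 99 70)
pos 6: 99: hit
pos 7: 97: fault, frames (71 99 70 97)
pos 8: 99: hit
pos 9: 70: hit
pos 10: 97: hit
pos 11: 71: hit
pos 12: 97: hit
pos 13: 46: fault, evict 71, frames (99 70 97 46)
At position 13, page 71 is evicted.

71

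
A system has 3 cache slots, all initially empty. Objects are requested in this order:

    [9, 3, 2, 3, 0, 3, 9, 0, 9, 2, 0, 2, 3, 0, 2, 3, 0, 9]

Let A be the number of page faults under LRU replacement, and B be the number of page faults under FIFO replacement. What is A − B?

Under LRU: F F F . F . F . . F . . F . . . . F → 8 faults.
Under FIFO: F F F . F . F . . . . . F . F . F F → 9 faults.
A − B = 8 − 9 = -1.

-1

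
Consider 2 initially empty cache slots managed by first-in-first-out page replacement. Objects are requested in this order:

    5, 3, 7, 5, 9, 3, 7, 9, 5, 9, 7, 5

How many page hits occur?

5: miss, frames [5]
3: miss, frames [5, 3]
7: miss, evict 5, frames [3, 7]
5: miss, evict 3, frames [7, 5]
9: miss, evict 7, frames [5, 9]
3: miss, evict 5, frames [9, 3]
7: miss, evict 9, frames [3, 7]
9: miss, evict 3, frames [7, 9]
5: miss, evict 7, frames [9, 5]
9: hit
7: miss, evict 9, frames [5, 7]
5: hit
Hits: 2.

2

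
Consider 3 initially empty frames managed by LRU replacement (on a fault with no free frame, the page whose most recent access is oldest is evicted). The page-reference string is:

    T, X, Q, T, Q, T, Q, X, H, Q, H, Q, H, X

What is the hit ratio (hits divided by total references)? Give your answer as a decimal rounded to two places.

T → fault, frames [T]
X → fault, frames [T, X]
Q → fault, frames [T, X, Q]
T → hit
Q → hit
T → hit
Q → hit
X → hit
H → fault, evict T, frames [Q, X, H]
Q → hit
H → hit
Q → hit
H → hit
X → hit
Hits: 10 of 14 references → 10/14 = 0.7143.

0.71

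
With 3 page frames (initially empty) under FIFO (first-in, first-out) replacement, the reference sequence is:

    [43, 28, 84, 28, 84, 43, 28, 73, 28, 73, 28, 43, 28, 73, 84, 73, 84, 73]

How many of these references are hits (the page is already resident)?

10

43: fault, frames (43)
28: fault, frames (43 28)
84: fault, frames (43 28 84)
28: hit
84: hit
43: hit
28: hit
73: fault, evict 43, frames (28 84 73)
28: hit
73: hit
28: hit
43: fault, evict 28, frames (84 73 43)
28: fault, evict 84, frames (73 43 28)
73: hit
84: fault, evict 73, frames (43 28 84)
73: fault, evict 43, frames (28 84 73)
84: hit
73: hit
Hits: 10.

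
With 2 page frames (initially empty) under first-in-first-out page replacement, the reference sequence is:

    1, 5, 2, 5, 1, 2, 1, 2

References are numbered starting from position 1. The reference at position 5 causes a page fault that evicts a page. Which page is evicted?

pos 1: 1 → miss, frames [1]
pos 2: 5 → miss, frames [1, 5]
pos 3: 2 → miss, evict 1, frames [5, 2]
pos 4: 5 → hit
pos 5: 1 → miss, evict 5, frames [2, 1]
At position 5, page 5 is evicted.

5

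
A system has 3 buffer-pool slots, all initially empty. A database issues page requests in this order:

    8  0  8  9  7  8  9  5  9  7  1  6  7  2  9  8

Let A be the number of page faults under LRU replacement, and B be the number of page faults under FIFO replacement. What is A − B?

Under LRU: F F . F F . . F . F F F . F F F → 11 faults.
Under FIFO: F F . F F F . F F F F F . F F F → 13 faults.
A − B = 11 − 13 = -2.

-2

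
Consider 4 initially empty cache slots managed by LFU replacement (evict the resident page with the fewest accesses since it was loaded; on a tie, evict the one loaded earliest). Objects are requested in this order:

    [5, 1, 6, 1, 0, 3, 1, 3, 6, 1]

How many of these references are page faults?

5

5: fault, frames {5}
1: fault, frames {5,1}
6: fault, frames {5,1,6}
1: hit
0: fault, frames {5,1,6,0}
3: fault, evict 5, frames {1,6,0,3}
1: hit
3: hit
6: hit
1: hit
Page faults: 5.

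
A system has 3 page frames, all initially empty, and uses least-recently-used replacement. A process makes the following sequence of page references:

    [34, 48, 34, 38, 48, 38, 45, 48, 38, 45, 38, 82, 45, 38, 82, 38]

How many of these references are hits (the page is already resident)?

34: fault, frames (34)
48: fault, frames (34 48)
34: hit
38: fault, frames (48 34 38)
48: hit
38: hit
45: fault, evict 34, frames (48 38 45)
48: hit
38: hit
45: hit
38: hit
82: fault, evict 48, frames (45 38 82)
45: hit
38: hit
82: hit
38: hit
Hits: 11.

11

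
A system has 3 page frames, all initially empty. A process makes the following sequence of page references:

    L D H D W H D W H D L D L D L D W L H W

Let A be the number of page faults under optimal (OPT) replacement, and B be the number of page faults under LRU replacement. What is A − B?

-1

Under OPT: F F F . F . . . . . F . . . . . . . F . → 6 faults.
Under LRU: F F F . F . . . . . F . . . . . F . F . → 7 faults.
A − B = 6 − 7 = -1.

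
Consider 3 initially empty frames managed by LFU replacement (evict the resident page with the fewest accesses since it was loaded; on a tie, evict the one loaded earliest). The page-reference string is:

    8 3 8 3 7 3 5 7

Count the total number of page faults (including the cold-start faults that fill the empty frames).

5

8 → miss, frames {8}
3 → miss, frames {8,3}
8 → hit
3 → hit
7 → miss, frames {8,3,7}
3 → hit
5 → miss, evict 7, frames {8,3,5}
7 → miss, evict 5, frames {8,3,7}
Page faults: 5.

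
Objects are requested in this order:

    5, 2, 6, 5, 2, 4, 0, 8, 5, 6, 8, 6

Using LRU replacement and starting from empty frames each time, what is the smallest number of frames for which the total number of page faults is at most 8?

3

f=1: 12 faults
f=2: 11 faults
f=3: 8 faults
f=4: 8 faults
f=5: 7 faults
f=6: 6 faults
Smallest f with faults ≤ 8 is 3.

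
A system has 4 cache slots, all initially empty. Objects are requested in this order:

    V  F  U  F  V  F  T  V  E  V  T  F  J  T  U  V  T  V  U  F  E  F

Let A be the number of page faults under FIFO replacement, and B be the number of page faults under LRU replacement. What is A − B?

Under FIFO: F F F . . . F . F F . F F F F F . . . F F . → 13 faults.
Under LRU: F F F . . . F . F . . . F . F F . . . F F . → 10 faults.
A − B = 13 − 10 = 3.

3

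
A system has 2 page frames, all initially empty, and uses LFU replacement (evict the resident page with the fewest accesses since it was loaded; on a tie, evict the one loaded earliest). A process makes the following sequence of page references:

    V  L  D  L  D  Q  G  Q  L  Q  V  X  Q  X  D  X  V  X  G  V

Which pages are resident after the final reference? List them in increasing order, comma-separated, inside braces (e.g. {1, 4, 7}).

{D, V}

V -> miss, frames [V]
L -> miss, frames [V, L]
D -> miss, evict V, frames [L, D]
L -> hit
D -> hit
Q -> miss, evict L, frames [D, Q]
G -> miss, evict Q, frames [D, G]
Q -> miss, evict G, frames [D, Q]
L -> miss, evict Q, frames [D, L]
Q -> miss, evict L, frames [D, Q]
V -> miss, evict Q, frames [D, V]
X -> miss, evict V, frames [D, X]
Q -> miss, evict X, frames [D, Q]
X -> miss, evict Q, frames [D, X]
D -> hit
X -> hit
V -> miss, evict X, frames [D, V]
X -> miss, evict V, frames [D, X]
G -> miss, evict X, frames [D, G]
V -> miss, evict G, frames [D, V]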